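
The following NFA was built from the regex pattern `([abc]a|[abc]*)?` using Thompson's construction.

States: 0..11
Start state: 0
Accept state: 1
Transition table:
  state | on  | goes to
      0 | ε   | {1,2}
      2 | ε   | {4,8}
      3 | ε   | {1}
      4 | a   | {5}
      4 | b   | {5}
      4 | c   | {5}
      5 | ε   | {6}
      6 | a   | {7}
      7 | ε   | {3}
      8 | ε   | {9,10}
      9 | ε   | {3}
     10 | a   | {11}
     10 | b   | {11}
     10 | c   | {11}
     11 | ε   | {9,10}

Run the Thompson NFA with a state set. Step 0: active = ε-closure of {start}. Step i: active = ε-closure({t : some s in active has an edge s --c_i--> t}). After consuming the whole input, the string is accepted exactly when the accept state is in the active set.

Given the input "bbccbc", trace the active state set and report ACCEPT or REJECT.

initial (ε-close {0}): {0,1,2,3,4,8,9,10}
'b' @ 1: {1,3,5,6,9,10,11}  ✓accept
'b' @ 2: {1,3,9,10,11}  ✓accept
'c' @ 3: {1,3,9,10,11}  ✓accept
'c' @ 4: {1,3,9,10,11}  ✓accept
'b' @ 5: {1,3,9,10,11}  ✓accept
'c' @ 6: {1,3,9,10,11}  ✓accept
after full input: {1,3,9,10,11}  (accept=1 in)

Answer: ACCEPT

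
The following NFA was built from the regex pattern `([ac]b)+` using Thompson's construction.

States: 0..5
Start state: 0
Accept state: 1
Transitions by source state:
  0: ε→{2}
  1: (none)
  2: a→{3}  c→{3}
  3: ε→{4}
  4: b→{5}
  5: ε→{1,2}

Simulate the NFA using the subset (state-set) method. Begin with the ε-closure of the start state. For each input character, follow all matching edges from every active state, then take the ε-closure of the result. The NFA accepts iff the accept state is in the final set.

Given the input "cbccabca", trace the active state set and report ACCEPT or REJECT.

Answer: REJECT

Derivation:
S₀ = ε-closure({0}) = {0,2}
'c' @ 1: {3,4}
'b' @ 2: {1,2,5}  ✓accept
'c' @ 3: {3,4}
'c' @ 4: {}  — state set empty
rest 'abca' ignored (set empty)
after full input: {}  (accept=1 not in)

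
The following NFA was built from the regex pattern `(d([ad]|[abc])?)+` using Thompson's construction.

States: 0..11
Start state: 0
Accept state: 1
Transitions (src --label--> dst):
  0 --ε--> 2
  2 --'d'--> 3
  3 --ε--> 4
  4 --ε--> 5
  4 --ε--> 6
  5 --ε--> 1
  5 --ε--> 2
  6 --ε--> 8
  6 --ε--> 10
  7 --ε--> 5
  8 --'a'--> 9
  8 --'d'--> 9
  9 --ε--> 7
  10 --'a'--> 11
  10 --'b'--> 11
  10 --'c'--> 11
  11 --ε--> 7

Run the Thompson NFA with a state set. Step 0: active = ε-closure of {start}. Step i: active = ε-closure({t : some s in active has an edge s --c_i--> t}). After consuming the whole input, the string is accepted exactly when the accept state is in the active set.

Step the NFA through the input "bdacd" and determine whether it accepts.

start: ε-closure({0}) = {0,2}
'b' @ 1: {}  — dead — no transitions
rest 'dacd' ignored (set empty)
end set {} — state 1 not in

Answer: REJECT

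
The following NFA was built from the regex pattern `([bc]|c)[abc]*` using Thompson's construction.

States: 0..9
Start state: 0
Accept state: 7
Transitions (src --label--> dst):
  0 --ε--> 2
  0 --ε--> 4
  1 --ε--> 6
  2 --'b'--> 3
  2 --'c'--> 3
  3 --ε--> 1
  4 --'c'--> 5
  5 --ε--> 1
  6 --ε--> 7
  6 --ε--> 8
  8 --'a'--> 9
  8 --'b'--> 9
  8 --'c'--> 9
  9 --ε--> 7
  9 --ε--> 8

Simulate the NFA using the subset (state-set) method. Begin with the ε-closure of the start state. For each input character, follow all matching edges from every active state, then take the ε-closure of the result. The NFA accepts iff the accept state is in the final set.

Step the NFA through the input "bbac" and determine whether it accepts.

S₀ = ε-closure({0}) = {0,2,4}
'b' @ 1: {1,3,6,7,8}  [accepting]
'b' @ 2: {7,8,9}  [accepting]
'a' @ 3: {7,8,9}  [accepting]
'c' @ 4: {7,8,9}  [accepting]
after full input: {7,8,9}  (accept=7 in)

Answer: ACCEPT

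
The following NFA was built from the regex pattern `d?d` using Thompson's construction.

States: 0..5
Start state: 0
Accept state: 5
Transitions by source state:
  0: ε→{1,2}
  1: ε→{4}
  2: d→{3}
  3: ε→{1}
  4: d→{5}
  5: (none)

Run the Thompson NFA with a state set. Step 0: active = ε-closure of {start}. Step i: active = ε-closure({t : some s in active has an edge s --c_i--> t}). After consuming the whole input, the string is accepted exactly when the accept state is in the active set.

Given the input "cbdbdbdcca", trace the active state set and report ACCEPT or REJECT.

Answer: REJECT

Steps:
initial (ε-close {0}): {0,1,2,4}
'c' @ 1: {}  — dead — no transitions
rest 'bdbdbdcca' ignored (set empty)
end set {} — state 5 not in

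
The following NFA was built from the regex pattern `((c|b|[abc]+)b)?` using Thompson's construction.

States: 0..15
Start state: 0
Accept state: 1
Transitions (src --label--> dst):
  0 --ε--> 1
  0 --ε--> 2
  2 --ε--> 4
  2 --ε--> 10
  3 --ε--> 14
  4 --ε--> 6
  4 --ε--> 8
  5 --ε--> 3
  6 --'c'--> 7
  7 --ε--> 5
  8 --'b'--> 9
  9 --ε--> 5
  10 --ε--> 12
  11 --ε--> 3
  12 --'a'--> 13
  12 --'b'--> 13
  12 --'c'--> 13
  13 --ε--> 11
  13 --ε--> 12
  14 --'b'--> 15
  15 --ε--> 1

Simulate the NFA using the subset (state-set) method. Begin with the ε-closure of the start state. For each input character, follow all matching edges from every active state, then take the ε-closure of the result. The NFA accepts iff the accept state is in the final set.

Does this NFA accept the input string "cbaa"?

Answer: REJECT

Trace:
start: ε-closure({0}) = {0,1,2,4,6,8,10,12}
'c' @ 1: {3,5,7,11,12,13,14}
'b' @ 2: {1,3,11,12,13,14,15}  [accepting]
'a' @ 3: {3,11,12,13,14}
'a' @ 4: {3,11,12,13,14}
end set {3,11,12,13,14} — state 1 not in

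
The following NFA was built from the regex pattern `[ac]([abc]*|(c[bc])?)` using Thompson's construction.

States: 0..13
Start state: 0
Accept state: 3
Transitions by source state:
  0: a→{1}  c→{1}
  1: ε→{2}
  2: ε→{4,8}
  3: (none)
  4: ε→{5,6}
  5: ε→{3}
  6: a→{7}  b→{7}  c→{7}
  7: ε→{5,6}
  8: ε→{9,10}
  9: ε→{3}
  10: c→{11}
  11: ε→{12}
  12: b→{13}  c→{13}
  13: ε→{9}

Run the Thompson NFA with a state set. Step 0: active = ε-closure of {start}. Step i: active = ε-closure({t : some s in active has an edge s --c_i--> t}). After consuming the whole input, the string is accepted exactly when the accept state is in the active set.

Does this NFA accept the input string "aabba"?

initial (ε-close {0}): {0}
'a' @ 1: {1,2,3,4,5,6,8,9,10}  ✓accept
'a' @ 2: {3,5,6,7}  ✓accept
'b' @ 3: {3,5,6,7}  ✓accept
'b' @ 4: {3,5,6,7}  ✓accept
'a' @ 5: {3,5,6,7}  ✓accept
after full input: {3,5,6,7}  (accept=3 in)

Answer: ACCEPT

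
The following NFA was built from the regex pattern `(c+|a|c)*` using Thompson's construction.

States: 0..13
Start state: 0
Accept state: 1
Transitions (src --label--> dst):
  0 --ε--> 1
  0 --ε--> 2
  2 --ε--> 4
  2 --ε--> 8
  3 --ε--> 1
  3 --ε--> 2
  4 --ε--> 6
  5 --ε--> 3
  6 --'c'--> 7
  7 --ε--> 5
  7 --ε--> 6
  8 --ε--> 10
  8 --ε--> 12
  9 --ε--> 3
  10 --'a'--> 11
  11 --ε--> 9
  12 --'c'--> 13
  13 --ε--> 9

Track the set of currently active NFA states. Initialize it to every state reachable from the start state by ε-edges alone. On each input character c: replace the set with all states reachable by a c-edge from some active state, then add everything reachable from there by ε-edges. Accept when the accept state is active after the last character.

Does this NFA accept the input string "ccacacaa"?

Answer: ACCEPT

Trace:
initial (ε-close {0}): {0,1,2,4,6,8,10,12}
'c' @ 1: {1,2,3,4,5,6,7,8,9,10,12,13}  [accepting]
'c' @ 2: {1,2,3,4,5,6,7,8,9,10,12,13}  [accepting]
'a' @ 3: {1,2,3,4,6,8,9,10,11,12}  [accepting]
'c' @ 4: {1,2,3,4,5,6,7,8,9,10,12,13}  [accepting]
'a' @ 5: {1,2,3,4,6,8,9,10,11,12}  [accepting]
'c' @ 6: {1,2,3,4,5,6,7,8,9,10,12,13}  [accepting]
'a' @ 7: {1,2,3,4,6,8,9,10,11,12}  [accepting]
'a' @ 8: {1,2,3,4,6,8,9,10,11,12}  [accepting]
final: {1,2,3,4,6,8,9,10,11,12}; accept 1 in set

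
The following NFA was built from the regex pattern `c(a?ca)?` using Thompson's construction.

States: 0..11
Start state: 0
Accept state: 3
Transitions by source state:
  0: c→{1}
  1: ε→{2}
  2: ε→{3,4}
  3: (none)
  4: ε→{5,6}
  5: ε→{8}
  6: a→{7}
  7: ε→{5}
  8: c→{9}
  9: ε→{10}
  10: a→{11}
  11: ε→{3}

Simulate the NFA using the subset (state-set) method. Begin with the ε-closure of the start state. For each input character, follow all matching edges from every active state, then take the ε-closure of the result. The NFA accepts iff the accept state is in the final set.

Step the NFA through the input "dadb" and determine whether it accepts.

Answer: REJECT

Steps:
start: ε-closure({0}) = {0}
'd' @ 1: {}  — state set empty
rest 'adb' ignored (set empty)
end set {} — state 3 not in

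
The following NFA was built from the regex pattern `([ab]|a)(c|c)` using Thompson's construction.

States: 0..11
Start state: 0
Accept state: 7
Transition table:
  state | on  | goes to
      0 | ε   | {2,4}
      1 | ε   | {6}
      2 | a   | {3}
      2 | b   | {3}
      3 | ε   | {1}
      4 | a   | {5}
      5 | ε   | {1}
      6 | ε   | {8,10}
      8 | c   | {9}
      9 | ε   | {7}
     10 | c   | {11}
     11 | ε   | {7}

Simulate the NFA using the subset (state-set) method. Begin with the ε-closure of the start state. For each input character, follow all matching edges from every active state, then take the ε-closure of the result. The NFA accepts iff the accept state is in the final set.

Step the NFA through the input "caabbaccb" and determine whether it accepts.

Answer: REJECT

Trace:
start: ε-closure({0}) = {0,2,4}
'c' @ 1: {}  — dead — no transitions
rest 'aabbaccb' ignored (set empty)
after full input: {}  (accept=7 not in)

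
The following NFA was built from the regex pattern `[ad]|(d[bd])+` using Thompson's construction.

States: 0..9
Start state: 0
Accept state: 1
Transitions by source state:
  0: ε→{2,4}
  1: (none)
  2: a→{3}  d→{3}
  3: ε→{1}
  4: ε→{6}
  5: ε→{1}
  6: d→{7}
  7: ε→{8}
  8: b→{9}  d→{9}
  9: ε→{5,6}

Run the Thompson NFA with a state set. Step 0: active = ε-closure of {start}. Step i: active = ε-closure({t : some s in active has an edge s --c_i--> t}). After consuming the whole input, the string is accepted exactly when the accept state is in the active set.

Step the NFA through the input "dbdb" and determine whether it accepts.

Answer: ACCEPT

Steps:
initial (ε-close {0}): {0,2,4,6}
'd' @ 1: {1,3,7,8}  ✓accept
'b' @ 2: {1,5,6,9}  ✓accept
'd' @ 3: {7,8}
'b' @ 4: {1,5,6,9}  ✓accept
end set {1,5,6,9} — state 1 in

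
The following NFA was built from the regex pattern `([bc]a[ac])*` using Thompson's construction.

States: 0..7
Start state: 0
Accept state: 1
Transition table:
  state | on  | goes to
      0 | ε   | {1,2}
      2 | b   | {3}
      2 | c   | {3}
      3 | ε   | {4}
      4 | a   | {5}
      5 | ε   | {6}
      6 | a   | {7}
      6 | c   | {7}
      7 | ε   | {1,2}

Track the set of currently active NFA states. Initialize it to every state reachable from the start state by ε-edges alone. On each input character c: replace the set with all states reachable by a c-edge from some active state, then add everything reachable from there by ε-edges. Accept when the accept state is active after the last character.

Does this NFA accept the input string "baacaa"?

start: ε-closure({0}) = {0,1,2}
'b' @ 1: {3,4}
'a' @ 2: {5,6}
'a' @ 3: {1,2,7}  (accept∈set)
'c' @ 4: {3,4}
'a' @ 5: {5,6}
'a' @ 6: {1,2,7}  (accept∈set)
end set {1,2,7} — state 1 in

Answer: ACCEPT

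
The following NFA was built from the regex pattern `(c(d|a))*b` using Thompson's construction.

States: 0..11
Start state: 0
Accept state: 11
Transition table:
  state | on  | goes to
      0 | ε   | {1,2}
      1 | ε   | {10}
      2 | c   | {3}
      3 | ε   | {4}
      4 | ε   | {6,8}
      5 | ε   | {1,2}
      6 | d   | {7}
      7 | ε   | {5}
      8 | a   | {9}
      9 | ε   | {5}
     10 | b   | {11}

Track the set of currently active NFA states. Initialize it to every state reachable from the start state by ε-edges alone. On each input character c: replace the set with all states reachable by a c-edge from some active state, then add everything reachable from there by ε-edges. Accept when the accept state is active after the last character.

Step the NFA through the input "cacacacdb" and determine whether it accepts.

Answer: ACCEPT

Derivation:
initial (ε-close {0}): {0,1,2,10}
'c' @ 1: {3,4,6,8}
'a' @ 2: {1,2,5,9,10}
'c' @ 3: {3,4,6,8}
'a' @ 4: {1,2,5,9,10}
'c' @ 5: {3,4,6,8}
'a' @ 6: {1,2,5,9,10}
'c' @ 7: {3,4,6,8}
'd' @ 8: {1,2,5,7,10}
'b' @ 9: {11}  ✓accept
end set {11} — state 11 in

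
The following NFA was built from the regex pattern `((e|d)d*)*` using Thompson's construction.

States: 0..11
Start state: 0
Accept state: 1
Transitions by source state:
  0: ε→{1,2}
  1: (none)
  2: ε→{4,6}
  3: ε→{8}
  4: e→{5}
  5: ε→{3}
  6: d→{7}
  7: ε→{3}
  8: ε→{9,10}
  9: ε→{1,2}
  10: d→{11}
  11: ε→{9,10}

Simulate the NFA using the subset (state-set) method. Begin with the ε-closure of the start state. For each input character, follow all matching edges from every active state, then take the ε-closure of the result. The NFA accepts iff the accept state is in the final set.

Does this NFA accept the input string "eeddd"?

initial (ε-close {0}): {0,1,2,4,6}
'e' @ 1: {1,2,3,4,5,6,8,9,10}  (accept∈set)
'e' @ 2: {1,2,3,4,5,6,8,9,10}  (accept∈set)
'd' @ 3: {1,2,3,4,6,7,8,9,10,11}  (accept∈set)
'd' @ 4: {1,2,3,4,6,7,8,9,10,11}  (accept∈set)
'd' @ 5: {1,2,3,4,6,7,8,9,10,11}  (accept∈set)
end set {1,2,3,4,6,7,8,9,10,11} — state 1 in

Answer: ACCEPT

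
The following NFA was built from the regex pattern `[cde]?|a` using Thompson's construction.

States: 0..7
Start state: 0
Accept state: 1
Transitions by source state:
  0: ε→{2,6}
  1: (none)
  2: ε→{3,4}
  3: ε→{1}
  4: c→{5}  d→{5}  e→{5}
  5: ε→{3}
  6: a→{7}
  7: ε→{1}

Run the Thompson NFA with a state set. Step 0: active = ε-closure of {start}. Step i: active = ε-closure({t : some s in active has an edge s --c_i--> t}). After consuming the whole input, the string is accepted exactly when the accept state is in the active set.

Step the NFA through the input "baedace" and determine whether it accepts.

S₀ = ε-closure({0}) = {0,1,2,3,4,6}
'b' @ 1: {}  — dead — no transitions
rest 'aedace' ignored (set empty)
after full input: {}  (accept=1 not in)

Answer: REJECT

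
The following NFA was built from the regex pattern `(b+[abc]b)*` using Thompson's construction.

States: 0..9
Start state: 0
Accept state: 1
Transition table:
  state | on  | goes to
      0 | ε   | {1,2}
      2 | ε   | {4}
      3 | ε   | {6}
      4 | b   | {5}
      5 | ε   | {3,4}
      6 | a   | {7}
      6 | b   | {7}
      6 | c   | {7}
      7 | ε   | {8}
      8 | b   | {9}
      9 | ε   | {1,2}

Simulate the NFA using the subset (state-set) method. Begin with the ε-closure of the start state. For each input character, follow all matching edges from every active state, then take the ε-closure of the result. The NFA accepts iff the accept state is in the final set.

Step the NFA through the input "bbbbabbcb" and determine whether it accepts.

start: ε-closure({0}) = {0,1,2,4}
'b' @ 1: {3,4,5,6}
'b' @ 2: {3,4,5,6,7,8}
'b' @ 3: {1,2,3,4,5,6,7,8,9}  (accept∈set)
'b' @ 4: {1,2,3,4,5,6,7,8,9}  (accept∈set)
'a' @ 5: {7,8}
'b' @ 6: {1,2,4,9}  (accept∈set)
'b' @ 7: {3,4,5,6}
'c' @ 8: {7,8}
'b' @ 9: {1,2,4,9}  (accept∈set)
end set {1,2,4,9} — state 1 in

Answer: ACCEPT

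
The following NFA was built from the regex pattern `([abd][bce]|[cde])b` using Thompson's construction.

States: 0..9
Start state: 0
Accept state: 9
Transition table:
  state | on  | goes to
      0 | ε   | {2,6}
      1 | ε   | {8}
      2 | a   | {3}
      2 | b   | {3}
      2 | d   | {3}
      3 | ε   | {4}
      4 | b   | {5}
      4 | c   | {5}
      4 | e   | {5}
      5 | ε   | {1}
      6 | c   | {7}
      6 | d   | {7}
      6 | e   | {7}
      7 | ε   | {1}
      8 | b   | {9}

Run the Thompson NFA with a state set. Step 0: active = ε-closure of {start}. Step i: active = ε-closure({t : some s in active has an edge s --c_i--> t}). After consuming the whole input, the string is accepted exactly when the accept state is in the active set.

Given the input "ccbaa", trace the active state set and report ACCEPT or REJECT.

Answer: REJECT

Trace:
start: ε-closure({0}) = {0,2,6}
'c' @ 1: {1,7,8}
'c' @ 2: {}  — no active states
rest 'baa' ignored (set empty)
end set {} — state 9 not in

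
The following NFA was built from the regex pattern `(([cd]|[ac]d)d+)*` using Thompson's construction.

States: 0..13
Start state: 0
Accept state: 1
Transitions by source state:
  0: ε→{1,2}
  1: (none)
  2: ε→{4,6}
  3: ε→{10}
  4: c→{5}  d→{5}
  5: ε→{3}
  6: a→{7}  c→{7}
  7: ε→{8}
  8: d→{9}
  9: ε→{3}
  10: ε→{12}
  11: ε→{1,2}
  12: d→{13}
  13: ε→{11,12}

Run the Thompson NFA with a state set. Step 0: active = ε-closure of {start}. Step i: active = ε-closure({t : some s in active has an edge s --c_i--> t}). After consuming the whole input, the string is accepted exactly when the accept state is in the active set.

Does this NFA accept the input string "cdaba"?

S₀ = ε-closure({0}) = {0,1,2,4,6}
'c' @ 1: {3,5,7,8,10,12}
'd' @ 2: {1,2,3,4,6,9,10,11,12,13}  [accepting]
'a' @ 3: {7,8}
'b' @ 4: {}  — dead — no transitions
rest 'a' ignored (set empty)
final: {}; accept 1 not in set

Answer: REJECT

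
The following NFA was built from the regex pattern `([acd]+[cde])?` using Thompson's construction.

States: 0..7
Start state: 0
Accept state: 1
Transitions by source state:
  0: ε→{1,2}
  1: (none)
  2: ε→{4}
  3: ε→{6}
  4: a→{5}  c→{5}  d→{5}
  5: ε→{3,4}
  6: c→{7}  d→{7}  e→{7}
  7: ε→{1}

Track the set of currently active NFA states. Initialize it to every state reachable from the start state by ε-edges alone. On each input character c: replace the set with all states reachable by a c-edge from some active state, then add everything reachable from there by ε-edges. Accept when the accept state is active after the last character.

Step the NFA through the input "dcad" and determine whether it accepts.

initial (ε-close {0}): {0,1,2,4}
'd' @ 1: {3,4,5,6}
'c' @ 2: {1,3,4,5,6,7}  ✓accept
'a' @ 3: {3,4,5,6}
'd' @ 4: {1,3,4,5,6,7}  ✓accept
after full input: {1,3,4,5,6,7}  (accept=1 in)

Answer: ACCEPT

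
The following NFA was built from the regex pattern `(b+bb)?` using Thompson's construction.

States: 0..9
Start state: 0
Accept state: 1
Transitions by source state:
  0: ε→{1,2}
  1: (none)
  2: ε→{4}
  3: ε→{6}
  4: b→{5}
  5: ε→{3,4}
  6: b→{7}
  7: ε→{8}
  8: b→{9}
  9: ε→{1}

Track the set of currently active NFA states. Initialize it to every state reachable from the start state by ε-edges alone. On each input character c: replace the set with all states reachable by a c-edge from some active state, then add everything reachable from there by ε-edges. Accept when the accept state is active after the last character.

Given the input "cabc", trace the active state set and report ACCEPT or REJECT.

S₀ = ε-closure({0}) = {0,1,2,4}
'c' @ 1: {}  — dead — no transitions
rest 'abc' ignored (set empty)
final: {}; accept 1 not in set

Answer: REJECT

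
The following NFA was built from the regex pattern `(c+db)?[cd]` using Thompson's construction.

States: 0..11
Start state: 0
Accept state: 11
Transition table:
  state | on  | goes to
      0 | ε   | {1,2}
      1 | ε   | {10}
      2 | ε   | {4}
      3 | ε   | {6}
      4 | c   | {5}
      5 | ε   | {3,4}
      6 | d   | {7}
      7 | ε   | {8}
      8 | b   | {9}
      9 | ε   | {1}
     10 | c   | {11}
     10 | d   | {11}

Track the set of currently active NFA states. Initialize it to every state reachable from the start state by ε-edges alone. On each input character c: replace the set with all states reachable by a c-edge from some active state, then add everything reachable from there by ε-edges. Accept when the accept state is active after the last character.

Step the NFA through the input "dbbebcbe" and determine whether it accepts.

S₀ = ε-closure({0}) = {0,1,2,4,10}
'd' @ 1: {11}  (accept∈set)
'b' @ 2: {}  — dead — no transitions
rest 'bebcbe' ignored (set empty)
end set {} — state 11 not in

Answer: REJECT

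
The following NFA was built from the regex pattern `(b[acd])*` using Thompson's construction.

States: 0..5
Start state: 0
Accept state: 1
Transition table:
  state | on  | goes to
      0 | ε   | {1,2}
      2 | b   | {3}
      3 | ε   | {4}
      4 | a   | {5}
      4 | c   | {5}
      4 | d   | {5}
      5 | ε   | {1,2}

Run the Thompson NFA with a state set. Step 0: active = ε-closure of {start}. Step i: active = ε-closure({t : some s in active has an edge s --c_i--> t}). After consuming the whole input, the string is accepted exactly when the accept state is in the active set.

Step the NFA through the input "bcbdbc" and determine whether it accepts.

S₀ = ε-closure({0}) = {0,1,2}
'b' @ 1: {3,4}
'c' @ 2: {1,2,5}  ✓accept
'b' @ 3: {3,4}
'd' @ 4: {1,2,5}  ✓accept
'b' @ 5: {3,4}
'c' @ 6: {1,2,5}  ✓accept
end set {1,2,5} — state 1 in

Answer: ACCEPT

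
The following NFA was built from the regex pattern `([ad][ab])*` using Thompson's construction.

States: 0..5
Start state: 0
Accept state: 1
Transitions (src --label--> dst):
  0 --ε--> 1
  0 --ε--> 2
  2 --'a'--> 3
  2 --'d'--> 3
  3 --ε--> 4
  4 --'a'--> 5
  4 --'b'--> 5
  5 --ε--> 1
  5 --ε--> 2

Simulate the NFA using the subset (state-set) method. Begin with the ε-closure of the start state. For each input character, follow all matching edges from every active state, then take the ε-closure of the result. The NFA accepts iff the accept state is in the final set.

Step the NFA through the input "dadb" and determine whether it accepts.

Answer: ACCEPT

Steps:
initial (ε-close {0}): {0,1,2}
'd' @ 1: {3,4}
'a' @ 2: {1,2,5}  (accept∈set)
'd' @ 3: {3,4}
'b' @ 4: {1,2,5}  (accept∈set)
end set {1,2,5} — state 1 in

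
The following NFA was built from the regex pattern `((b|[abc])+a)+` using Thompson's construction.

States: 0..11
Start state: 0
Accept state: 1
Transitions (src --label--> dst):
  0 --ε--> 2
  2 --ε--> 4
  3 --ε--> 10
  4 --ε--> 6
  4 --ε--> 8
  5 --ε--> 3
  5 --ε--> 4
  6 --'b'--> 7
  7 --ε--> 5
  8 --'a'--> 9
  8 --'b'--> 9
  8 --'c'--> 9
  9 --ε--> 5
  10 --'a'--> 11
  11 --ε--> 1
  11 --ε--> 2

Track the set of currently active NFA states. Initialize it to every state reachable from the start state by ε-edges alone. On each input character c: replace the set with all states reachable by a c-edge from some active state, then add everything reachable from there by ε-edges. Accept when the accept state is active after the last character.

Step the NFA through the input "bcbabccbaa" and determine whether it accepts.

Answer: ACCEPT

Steps:
start: ε-closure({0}) = {0,2,4,6,8}
'b' @ 1: {3,4,5,6,7,8,9,10}
'c' @ 2: {3,4,5,6,8,9,10}
'b' @ 3: {3,4,5,6,7,8,9,10}
'a' @ 4: {1,2,3,4,5,6,8,9,10,11}  ✓accept
'b' @ 5: {3,4,5,6,7,8,9,10}
'c' @ 6: {3,4,5,6,8,9,10}
'c' @ 7: {3,4,5,6,8,9,10}
'b' @ 8: {3,4,5,6,7,8,9,10}
'a' @ 9: {1,2,3,4,5,6,8,9,10,11}  ✓accept
'a' @ 10: {1,2,3,4,5,6,8,9,10,11}  ✓accept
final: {1,2,3,4,5,6,8,9,10,11}; accept 1 in set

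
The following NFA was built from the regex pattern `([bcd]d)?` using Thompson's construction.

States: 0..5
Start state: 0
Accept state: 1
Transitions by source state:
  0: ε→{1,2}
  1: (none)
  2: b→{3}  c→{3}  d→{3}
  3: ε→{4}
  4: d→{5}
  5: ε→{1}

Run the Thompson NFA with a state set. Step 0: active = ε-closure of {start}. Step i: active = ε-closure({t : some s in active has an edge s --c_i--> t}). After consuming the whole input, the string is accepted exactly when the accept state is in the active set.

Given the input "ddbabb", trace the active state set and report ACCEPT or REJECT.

S₀ = ε-closure({0}) = {0,1,2}
'd' @ 1: {3,4}
'd' @ 2: {1,5}  (accept∈set)
'b' @ 3: {}  — state set empty
rest 'abb' ignored (set empty)
end set {} — state 1 not in

Answer: REJECT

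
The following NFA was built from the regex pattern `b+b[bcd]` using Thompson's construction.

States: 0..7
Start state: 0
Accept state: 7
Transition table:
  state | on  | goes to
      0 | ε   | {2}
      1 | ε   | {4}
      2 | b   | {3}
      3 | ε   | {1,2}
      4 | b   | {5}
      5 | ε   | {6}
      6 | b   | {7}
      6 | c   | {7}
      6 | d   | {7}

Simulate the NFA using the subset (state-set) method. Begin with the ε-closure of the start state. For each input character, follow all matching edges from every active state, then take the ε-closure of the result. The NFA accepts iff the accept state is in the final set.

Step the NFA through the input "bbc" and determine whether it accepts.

Answer: ACCEPT

Derivation:
initial (ε-close {0}): {0,2}
'b' @ 1: {1,2,3,4}
'b' @ 2: {1,2,3,4,5,6}
'c' @ 3: {7}  (accept∈set)
end set {7} — state 7 in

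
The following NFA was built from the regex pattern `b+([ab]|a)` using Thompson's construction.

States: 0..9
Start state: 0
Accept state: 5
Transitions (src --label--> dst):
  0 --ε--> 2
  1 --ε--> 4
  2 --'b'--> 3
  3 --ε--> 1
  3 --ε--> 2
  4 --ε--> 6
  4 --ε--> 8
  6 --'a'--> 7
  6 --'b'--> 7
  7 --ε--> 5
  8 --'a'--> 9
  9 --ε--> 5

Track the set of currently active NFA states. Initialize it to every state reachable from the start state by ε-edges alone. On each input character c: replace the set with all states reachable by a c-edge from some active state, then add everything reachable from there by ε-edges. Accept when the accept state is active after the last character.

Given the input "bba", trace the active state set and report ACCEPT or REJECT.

start: ε-closure({0}) = {0,2}
'b' @ 1: {1,2,3,4,6,8}
'b' @ 2: {1,2,3,4,5,6,7,8}  (accept∈set)
'a' @ 3: {5,7,9}  (accept∈set)
final: {5,7,9}; accept 5 in set

Answer: ACCEPT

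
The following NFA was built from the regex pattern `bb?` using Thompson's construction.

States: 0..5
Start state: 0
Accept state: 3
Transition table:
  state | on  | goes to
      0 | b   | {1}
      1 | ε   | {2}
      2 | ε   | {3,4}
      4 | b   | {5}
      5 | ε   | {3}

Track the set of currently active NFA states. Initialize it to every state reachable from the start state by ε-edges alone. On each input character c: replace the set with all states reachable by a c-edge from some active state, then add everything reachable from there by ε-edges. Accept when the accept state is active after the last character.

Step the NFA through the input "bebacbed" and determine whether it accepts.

Answer: REJECT

Derivation:
start: ε-closure({0}) = {0}
'b' @ 1: {1,2,3,4}  [accepting]
'e' @ 2: {}  — state set empty
rest 'bacbed' ignored (set empty)
end set {} — state 3 not in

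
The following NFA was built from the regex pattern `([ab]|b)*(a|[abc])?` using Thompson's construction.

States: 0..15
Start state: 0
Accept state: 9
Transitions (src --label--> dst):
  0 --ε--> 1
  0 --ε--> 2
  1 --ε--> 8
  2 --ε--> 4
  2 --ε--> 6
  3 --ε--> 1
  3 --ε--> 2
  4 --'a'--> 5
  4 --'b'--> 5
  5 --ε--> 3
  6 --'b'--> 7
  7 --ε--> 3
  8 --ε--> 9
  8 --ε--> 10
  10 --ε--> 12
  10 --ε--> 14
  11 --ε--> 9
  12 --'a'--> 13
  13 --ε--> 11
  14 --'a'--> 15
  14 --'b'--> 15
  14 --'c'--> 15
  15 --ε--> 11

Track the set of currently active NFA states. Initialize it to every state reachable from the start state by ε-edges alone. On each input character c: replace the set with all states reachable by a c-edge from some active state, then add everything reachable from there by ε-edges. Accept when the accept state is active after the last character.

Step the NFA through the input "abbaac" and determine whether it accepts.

start: ε-closure({0}) = {0,1,2,4,6,8,9,10,12,14}
'a' @ 1: {1,2,3,4,5,6,8,9,10,11,12,13,14,15}  [accepting]
'b' @ 2: {1,2,3,4,5,6,7,8,9,10,11,12,14,15}  [accepting]
'b' @ 3: {1,2,3,4,5,6,7,8,9,10,11,12,14,15}  [accepting]
'a' @ 4: {1,2,3,4,5,6,8,9,10,11,12,13,14,15}  [accepting]
'a' @ 5: {1,2,3,4,5,6,8,9,10,11,12,13,14,15}  [accepting]
'c' @ 6: {9,11,15}  [accepting]
end set {9,11,15} — state 9 in

Answer: ACCEPT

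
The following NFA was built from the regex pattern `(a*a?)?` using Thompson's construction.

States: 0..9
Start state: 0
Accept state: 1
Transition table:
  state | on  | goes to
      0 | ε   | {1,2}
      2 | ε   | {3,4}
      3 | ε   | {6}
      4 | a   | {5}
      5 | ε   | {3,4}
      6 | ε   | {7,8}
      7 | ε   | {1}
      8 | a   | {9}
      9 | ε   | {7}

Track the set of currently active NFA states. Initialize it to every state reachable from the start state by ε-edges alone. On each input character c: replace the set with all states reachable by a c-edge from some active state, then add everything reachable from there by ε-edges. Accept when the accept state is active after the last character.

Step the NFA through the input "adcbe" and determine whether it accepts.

S₀ = ε-closure({0}) = {0,1,2,3,4,6,7,8}
'a' @ 1: {1,3,4,5,6,7,8,9}  ✓accept
'd' @ 2: {}  — state set empty
rest 'cbe' ignored (set empty)
after full input: {}  (accept=1 not in)

Answer: REJECT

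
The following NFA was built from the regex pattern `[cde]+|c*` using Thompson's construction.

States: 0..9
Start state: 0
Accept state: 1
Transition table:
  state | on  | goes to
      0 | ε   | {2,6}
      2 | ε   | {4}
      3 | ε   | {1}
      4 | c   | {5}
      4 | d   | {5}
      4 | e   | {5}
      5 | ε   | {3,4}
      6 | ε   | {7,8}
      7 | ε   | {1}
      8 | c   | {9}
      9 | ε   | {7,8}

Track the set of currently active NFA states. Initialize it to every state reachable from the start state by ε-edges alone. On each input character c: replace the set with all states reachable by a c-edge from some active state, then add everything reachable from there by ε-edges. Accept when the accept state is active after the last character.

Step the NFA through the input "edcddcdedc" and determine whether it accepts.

Answer: ACCEPT

Derivation:
S₀ = ε-closure({0}) = {0,1,2,4,6,7,8}
'e' @ 1: {1,3,4,5}  (accept∈set)
'd' @ 2: {1,3,4,5}  (accept∈set)
'c' @ 3: {1,3,4,5}  (accept∈set)
'd' @ 4: {1,3,4,5}  (accept∈set)
'd' @ 5: {1,3,4,5}  (accept∈set)
'c' @ 6: {1,3,4,5}  (accept∈set)
'd' @ 7: {1,3,4,5}  (accept∈set)
'e' @ 8: {1,3,4,5}  (accept∈set)
'd' @ 9: {1,3,4,5}  (accept∈set)
'c' @ 10: {1,3,4,5}  (accept∈set)
final: {1,3,4,5}; accept 1 in set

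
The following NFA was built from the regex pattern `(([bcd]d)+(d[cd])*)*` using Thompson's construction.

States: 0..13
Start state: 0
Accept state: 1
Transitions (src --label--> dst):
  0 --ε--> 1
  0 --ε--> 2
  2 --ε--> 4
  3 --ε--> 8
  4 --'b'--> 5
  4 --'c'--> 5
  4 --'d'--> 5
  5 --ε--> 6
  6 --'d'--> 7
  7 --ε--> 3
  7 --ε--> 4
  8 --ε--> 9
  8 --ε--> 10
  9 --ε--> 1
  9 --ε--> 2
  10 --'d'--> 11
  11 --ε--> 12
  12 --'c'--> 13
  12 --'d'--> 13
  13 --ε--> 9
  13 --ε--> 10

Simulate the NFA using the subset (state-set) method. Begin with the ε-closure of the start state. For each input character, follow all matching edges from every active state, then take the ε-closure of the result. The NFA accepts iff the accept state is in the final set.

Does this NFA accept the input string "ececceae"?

start: ε-closure({0}) = {0,1,2,4}
'e' @ 1: {}  — no active states
rest 'cecceae' ignored (set empty)
final: {}; accept 1 not in set

Answer: REJECT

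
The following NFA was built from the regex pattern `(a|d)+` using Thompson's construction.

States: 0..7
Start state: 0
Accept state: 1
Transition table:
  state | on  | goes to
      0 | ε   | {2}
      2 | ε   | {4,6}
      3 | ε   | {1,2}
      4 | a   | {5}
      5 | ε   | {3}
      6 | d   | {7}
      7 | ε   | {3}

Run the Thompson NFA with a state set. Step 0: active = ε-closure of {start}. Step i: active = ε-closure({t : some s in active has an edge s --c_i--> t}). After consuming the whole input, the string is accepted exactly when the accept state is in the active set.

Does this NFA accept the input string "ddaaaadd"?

initial (ε-close {0}): {0,2,4,6}
'd' @ 1: {1,2,3,4,6,7}  [accepting]
'd' @ 2: {1,2,3,4,6,7}  [accepting]
'a' @ 3: {1,2,3,4,5,6}  [accepting]
'a' @ 4: {1,2,3,4,5,6}  [accepting]
'a' @ 5: {1,2,3,4,5,6}  [accepting]
'a' @ 6: {1,2,3,4,5,6}  [accepting]
'd' @ 7: {1,2,3,4,6,7}  [accepting]
'd' @ 8: {1,2,3,4,6,7}  [accepting]
final: {1,2,3,4,6,7}; accept 1 in set

Answer: ACCEPT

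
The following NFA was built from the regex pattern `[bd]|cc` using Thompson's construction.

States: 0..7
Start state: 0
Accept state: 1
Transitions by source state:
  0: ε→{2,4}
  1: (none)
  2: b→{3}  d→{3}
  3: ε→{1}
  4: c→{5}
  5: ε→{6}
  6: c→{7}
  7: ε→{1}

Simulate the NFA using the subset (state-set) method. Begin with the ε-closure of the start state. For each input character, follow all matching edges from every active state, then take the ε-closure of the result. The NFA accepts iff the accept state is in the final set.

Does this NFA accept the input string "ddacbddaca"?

S₀ = ε-closure({0}) = {0,2,4}
'd' @ 1: {1,3}  [accepting]
'd' @ 2: {}  — dead — no transitions
rest 'acbddaca' ignored (set empty)
final: {}; accept 1 not in set

Answer: REJECT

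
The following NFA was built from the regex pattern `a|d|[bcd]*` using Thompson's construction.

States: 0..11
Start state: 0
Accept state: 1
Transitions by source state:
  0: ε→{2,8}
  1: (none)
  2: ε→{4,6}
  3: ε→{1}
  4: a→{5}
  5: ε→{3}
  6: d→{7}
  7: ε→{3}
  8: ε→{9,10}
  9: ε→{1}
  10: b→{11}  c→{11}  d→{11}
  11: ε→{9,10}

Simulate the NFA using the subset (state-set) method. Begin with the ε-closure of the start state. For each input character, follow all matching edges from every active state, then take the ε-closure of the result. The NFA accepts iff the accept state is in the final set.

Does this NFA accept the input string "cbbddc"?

Answer: ACCEPT

Derivation:
S₀ = ε-closure({0}) = {0,1,2,4,6,8,9,10}
'c' @ 1: {1,9,10,11}  ✓accept
'b' @ 2: {1,9,10,11}  ✓accept
'b' @ 3: {1,9,10,11}  ✓accept
'd' @ 4: {1,9,10,11}  ✓accept
'd' @ 5: {1,9,10,11}  ✓accept
'c' @ 6: {1,9,10,11}  ✓accept
end set {1,9,10,11} — state 1 in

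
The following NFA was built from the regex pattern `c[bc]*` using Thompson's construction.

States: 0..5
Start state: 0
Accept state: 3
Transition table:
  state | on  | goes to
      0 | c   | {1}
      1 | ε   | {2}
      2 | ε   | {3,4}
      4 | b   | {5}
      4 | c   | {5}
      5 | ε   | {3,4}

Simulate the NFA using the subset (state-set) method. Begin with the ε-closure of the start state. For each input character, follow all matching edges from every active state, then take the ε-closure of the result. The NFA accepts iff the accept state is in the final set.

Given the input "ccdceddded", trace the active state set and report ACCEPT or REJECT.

Answer: REJECT

Derivation:
S₀ = ε-closure({0}) = {0}
'c' @ 1: {1,2,3,4}  [accepting]
'c' @ 2: {3,4,5}  [accepting]
'd' @ 3: {}  — state set empty
rest 'ceddded' ignored (set empty)
end set {} — state 3 not in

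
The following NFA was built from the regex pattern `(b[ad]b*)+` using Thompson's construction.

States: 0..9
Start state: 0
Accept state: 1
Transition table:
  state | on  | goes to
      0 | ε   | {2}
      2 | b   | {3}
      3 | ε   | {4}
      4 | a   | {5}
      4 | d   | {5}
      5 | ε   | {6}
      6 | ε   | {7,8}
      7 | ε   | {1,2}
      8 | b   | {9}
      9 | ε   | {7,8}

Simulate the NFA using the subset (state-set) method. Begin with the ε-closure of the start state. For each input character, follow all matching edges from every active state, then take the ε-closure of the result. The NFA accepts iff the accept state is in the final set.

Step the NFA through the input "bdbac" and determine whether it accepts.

Answer: REJECT

Steps:
S₀ = ε-closure({0}) = {0,2}
'b' @ 1: {3,4}
'd' @ 2: {1,2,5,6,7,8}  (accept∈set)
'b' @ 3: {1,2,3,4,7,8,9}  (accept∈set)
'a' @ 4: {1,2,5,6,7,8}  (accept∈set)
'c' @ 5: {}  — no active states
end set {} — state 1 not in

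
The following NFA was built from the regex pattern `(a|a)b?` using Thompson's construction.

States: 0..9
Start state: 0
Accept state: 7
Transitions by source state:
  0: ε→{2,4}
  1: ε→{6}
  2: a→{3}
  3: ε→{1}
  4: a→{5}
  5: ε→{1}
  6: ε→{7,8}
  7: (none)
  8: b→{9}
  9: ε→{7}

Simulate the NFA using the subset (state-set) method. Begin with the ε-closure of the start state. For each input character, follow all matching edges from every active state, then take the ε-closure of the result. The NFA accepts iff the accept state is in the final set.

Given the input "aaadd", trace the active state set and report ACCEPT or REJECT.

S₀ = ε-closure({0}) = {0,2,4}
'a' @ 1: {1,3,5,6,7,8}  [accepting]
'a' @ 2: {}  — state set empty
rest 'add' ignored (set empty)
final: {}; accept 7 not in set

Answer: REJECT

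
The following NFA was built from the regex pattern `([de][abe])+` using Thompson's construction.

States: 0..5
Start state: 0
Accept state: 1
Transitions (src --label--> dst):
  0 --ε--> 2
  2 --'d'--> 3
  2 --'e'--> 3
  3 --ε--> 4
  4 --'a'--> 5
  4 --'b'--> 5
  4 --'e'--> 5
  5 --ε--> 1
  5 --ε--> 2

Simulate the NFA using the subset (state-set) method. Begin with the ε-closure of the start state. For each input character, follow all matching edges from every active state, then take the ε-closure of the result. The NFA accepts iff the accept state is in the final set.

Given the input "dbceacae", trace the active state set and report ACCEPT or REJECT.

Answer: REJECT

Derivation:
initial (ε-close {0}): {0,2}
'd' @ 1: {3,4}
'b' @ 2: {1,2,5}  (accept∈set)
'c' @ 3: {}  — no active states
rest 'eacae' ignored (set empty)
after full input: {}  (accept=1 not in)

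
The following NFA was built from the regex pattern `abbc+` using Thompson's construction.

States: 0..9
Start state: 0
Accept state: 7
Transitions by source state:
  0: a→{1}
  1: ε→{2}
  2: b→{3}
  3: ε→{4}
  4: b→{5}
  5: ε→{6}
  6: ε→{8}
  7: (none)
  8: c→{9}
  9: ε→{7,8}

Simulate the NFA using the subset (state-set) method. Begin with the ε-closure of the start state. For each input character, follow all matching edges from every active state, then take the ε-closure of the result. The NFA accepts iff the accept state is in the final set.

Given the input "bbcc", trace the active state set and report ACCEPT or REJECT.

S₀ = ε-closure({0}) = {0}
'b' @ 1: {}  — dead — no transitions
rest 'bcc' ignored (set empty)
after full input: {}  (accept=7 not in)

Answer: REJECT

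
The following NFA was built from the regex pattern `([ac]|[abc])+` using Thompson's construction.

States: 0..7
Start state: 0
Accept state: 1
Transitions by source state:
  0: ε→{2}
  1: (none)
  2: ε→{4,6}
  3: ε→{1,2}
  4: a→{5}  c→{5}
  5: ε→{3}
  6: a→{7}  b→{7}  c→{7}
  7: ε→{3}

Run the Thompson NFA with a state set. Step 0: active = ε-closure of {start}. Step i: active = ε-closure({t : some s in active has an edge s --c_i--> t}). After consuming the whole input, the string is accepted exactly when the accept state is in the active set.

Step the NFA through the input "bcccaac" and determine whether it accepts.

start: ε-closure({0}) = {0,2,4,6}
'b' @ 1: {1,2,3,4,6,7}  [accepting]
'c' @ 2: {1,2,3,4,5,6,7}  [accepting]
'c' @ 3: {1,2,3,4,5,6,7}  [accepting]
'c' @ 4: {1,2,3,4,5,6,7}  [accepting]
'a' @ 5: {1,2,3,4,5,6,7}  [accepting]
'a' @ 6: {1,2,3,4,5,6,7}  [accepting]
'c' @ 7: {1,2,3,4,5,6,7}  [accepting]
final: {1,2,3,4,5,6,7}; accept 1 in set

Answer: ACCEPT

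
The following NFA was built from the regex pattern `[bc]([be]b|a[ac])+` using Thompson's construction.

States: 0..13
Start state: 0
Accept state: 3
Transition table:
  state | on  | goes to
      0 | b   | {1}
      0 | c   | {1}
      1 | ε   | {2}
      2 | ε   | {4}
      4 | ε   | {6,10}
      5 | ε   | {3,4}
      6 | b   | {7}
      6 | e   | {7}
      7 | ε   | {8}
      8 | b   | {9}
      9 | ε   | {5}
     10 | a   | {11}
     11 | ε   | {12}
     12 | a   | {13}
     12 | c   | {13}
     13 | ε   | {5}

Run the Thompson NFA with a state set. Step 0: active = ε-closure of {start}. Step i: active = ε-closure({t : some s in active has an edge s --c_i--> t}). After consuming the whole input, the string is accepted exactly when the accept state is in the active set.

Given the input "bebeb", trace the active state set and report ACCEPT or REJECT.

Answer: ACCEPT

Steps:
start: ε-closure({0}) = {0}
'b' @ 1: {1,2,4,6,10}
'e' @ 2: {7,8}
'b' @ 3: {3,4,5,6,9,10}  ✓accept
'e' @ 4: {7,8}
'b' @ 5: {3,4,5,6,9,10}  ✓accept
after full input: {3,4,5,6,9,10}  (accept=3 in)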